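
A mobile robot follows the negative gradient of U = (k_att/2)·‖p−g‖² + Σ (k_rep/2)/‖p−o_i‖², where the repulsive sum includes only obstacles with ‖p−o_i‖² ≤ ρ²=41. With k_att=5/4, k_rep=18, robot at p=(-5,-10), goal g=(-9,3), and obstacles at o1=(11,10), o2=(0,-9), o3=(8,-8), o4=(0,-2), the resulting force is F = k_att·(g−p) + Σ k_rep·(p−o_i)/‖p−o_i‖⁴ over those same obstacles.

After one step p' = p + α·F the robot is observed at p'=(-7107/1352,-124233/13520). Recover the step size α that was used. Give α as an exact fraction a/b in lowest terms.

F_att = 5/4·(g−p) = 5/4·(-4,13) = (-5.0000,16.2500)
o1: d²=656 > ρ²=41 → inactive
o2: d²=26 ≤ ρ²=41; F_rep = 18·(-5,-1)/26² = (-0.1331,-0.0266)
o3: d²=173 > ρ²=41 → inactive
o4: d²=89 > ρ²=41 → inactive
F = F_att + ΣF_rep = (-5.1331,16.2234)
Δp = p'−p = (-0.2567,0.8112); α = Δx/Fx = (-347/1352) / (-1735/338) = 1/20
check: Δy/Fy = (10967/13520) / (10967/676) = 1/20 ✓

α = 1/20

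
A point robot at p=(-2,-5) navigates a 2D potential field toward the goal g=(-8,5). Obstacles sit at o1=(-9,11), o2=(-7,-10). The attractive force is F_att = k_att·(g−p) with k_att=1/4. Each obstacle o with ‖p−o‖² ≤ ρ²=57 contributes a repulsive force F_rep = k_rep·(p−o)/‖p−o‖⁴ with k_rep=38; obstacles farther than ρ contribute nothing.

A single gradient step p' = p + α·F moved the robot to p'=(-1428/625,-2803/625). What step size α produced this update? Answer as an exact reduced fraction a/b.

α = 1/5

F_att = 1/4·(g−p) = 1/4·(-6,10) = (-1.5000,2.5000)
o1: d²=305 > ρ²=57 → inactive
o2: d²=50 ≤ ρ²=57; F_rep = 38·(5,5)/50² = (0.0760,0.0760)
F = F_att + ΣF_rep = (-1.4240,2.5760)
Δp = p'−p = (-0.2848,0.5152); α = Δx/Fx = (-178/625) / (-178/125) = 1/5
check: Δy/Fy = (322/625) / (322/125) = 1/5 ✓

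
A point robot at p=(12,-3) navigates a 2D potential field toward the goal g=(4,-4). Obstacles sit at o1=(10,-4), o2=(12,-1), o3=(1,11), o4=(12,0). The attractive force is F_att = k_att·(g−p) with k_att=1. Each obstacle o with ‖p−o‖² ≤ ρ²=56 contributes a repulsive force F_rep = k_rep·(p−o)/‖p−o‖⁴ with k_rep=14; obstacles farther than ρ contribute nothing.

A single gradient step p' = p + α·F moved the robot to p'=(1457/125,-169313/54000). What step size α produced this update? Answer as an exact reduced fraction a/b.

F_att = 1·(g−p) = 1·(-8,-1) = (-8.0000,-1.0000)
o1: d²=5 ≤ ρ²=56; F_rep = 14·(2,1)/5² = (1.1200,0.5600)
o2: d²=4 ≤ ρ²=56; F_rep = 14·(0,-2)/4² = (0.0000,-1.7500)
o3: d²=317 > ρ²=56 → inactive
o4: d²=9 ≤ ρ²=56; F_rep = 14·(0,-3)/9² = (0.0000,-0.5185)
F = F_att + ΣF_rep = (-6.8800,-2.7085)
Δp = p'−p = (-0.3440,-0.1354); α = Δx/Fx = (-43/125) / (-172/25) = 1/20
check: Δy/Fy = (-7313/54000) / (-7313/2700) = 1/20 ✓

α = 1/20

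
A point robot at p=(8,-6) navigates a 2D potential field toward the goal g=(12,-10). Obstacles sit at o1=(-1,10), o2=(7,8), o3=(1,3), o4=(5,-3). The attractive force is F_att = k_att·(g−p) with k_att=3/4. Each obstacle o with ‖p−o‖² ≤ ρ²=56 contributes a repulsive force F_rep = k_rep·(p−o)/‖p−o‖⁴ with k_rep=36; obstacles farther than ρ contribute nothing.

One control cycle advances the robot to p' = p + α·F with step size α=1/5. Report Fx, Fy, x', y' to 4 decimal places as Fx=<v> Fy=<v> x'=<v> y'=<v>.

Fx=3.3333 Fy=-3.3333 x'=8.6667 y'=-6.6667

F_att = 3/4·(g−p) = 3/4·(4,-4) = (3.0000,-3.0000)
o1: d²=337 > ρ²=56 → inactive
o2: d²=197 > ρ²=56 → inactive
o3: d²=130 > ρ²=56 → inactive
o4: d²=18 ≤ ρ²=56; F_rep = 36·(3,-3)/18² = (0.3333,-0.3333)
F = F_att + ΣF_rep = (3.3333,-3.3333)
p' = p + 1/5·F = (8.6667,-6.6667)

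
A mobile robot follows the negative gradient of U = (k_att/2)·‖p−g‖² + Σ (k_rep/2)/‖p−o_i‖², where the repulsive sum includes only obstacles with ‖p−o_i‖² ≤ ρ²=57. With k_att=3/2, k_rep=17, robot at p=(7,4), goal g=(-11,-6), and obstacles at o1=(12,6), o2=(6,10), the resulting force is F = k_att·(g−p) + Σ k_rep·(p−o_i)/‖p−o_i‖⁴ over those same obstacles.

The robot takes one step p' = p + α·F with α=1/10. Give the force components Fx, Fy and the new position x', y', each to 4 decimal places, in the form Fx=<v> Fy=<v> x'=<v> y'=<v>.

Fx=-27.0887 Fy=-15.1149 x'=4.2911 y'=2.4885

F_att = 3/2·(g−p) = 3/2·(-18,-10) = (-27.0000,-15.0000)
o1: d²=29 ≤ ρ²=57; F_rep = 17·(-5,-2)/29² = (-0.1011,-0.0404)
o2: d²=37 ≤ ρ²=57; F_rep = 17·(1,-6)/37² = (0.0124,-0.0745)
F = F_att + ΣF_rep = (-27.0887,-15.1149)
p' = p + 1/10·F = (4.2911,2.4885)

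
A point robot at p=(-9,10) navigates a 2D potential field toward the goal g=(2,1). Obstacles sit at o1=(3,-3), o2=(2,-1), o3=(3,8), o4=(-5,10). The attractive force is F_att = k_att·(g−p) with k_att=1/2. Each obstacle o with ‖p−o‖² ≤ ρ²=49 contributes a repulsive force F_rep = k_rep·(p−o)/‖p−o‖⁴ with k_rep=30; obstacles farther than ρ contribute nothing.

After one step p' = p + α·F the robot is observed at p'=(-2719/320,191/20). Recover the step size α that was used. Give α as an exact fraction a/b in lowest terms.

F_att = 1/2·(g−p) = 1/2·(11,-9) = (5.5000,-4.5000)
o1: d²=313 > ρ²=49 → inactive
o2: d²=242 > ρ²=49 → inactive
o3: d²=148 > ρ²=49 → inactive
o4: d²=16 ≤ ρ²=49; F_rep = 30·(-4,0)/16² = (-0.4688,0.0000)
F = F_att + ΣF_rep = (5.0312,-4.5000)
Δp = p'−p = (0.5031,-0.4500); α = Δx/Fx = (161/320) / (161/32) = 1/10
check: Δy/Fy = (-9/20) / (-9/2) = 1/10 ✓

α = 1/10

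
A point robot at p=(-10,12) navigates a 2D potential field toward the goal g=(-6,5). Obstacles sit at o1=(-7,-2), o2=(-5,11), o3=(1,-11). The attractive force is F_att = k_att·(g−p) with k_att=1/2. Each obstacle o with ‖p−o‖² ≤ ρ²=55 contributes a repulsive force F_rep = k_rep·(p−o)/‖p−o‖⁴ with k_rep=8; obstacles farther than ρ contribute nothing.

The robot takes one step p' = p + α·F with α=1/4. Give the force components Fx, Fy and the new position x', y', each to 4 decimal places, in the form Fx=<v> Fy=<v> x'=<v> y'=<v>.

F_att = 1/2·(g−p) = 1/2·(4,-7) = (2.0000,-3.5000)
o1: d²=205 > ρ²=55 → inactive
o2: d²=26 ≤ ρ²=55; F_rep = 8·(-5,1)/26² = (-0.0592,0.0118)
o3: d²=650 > ρ²=55 → inactive
F = F_att + ΣF_rep = (1.9408,-3.4882)
p' = p + 1/4·F = (-9.5148,11.1280)

Fx=1.9408 Fy=-3.4882 x'=-9.5148 y'=11.1280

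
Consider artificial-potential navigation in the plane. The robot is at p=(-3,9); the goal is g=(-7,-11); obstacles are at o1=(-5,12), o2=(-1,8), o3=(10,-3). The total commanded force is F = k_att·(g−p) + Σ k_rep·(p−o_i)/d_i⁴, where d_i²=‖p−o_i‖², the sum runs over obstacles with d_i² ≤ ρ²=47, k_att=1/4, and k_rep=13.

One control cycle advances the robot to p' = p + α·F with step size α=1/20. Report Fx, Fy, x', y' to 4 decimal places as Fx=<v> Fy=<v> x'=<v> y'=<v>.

Fx=-1.8862 Fy=-4.7108 x'=-3.0943 y'=8.7645

F_att = 1/4·(g−p) = 1/4·(-4,-20) = (-1.0000,-5.0000)
o1: d²=13 ≤ ρ²=47; F_rep = 13·(2,-3)/13² = (0.1538,-0.2308)
o2: d²=5 ≤ ρ²=47; F_rep = 13·(-2,1)/5² = (-1.0400,0.5200)
o3: d²=313 > ρ²=47 → inactive
F = F_att + ΣF_rep = (-1.8862,-4.7108)
p' = p + 1/20·F = (-3.0943,8.7645)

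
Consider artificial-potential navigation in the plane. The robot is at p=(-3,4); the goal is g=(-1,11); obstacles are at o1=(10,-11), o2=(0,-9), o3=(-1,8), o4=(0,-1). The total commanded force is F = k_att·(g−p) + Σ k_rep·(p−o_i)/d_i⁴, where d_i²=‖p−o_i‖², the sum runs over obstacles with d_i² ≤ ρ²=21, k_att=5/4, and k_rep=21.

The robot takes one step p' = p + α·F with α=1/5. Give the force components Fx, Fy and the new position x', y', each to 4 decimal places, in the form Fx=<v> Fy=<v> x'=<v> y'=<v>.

Fx=2.3950 Fy=8.5400 x'=-2.5210 y'=5.7080

F_att = 5/4·(g−p) = 5/4·(2,7) = (2.5000,8.7500)
o1: d²=394 > ρ²=21 → inactive
o2: d²=178 > ρ²=21 → inactive
o3: d²=20 ≤ ρ²=21; F_rep = 21·(-2,-4)/20² = (-0.1050,-0.2100)
o4: d²=34 > ρ²=21 → inactive
F = F_att + ΣF_rep = (2.3950,8.5400)
p' = p + 1/5·F = (-2.5210,5.7080)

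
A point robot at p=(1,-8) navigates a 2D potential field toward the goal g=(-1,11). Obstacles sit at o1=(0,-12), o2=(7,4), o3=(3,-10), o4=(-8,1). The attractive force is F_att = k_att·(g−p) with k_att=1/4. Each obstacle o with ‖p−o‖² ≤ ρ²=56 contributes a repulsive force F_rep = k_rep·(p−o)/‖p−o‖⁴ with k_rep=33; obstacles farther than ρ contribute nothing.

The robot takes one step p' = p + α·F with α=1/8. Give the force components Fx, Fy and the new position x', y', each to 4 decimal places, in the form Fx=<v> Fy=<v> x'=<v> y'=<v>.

F_att = 1/4·(g−p) = 1/4·(-2,19) = (-0.5000,4.7500)
o1: d²=17 ≤ ρ²=56; F_rep = 33·(1,4)/17² = (0.1142,0.4567)
o2: d²=180 > ρ²=56 → inactive
o3: d²=8 ≤ ρ²=56; F_rep = 33·(-2,2)/8² = (-1.0312,1.0312)
o4: d²=162 > ρ²=56 → inactive
F = F_att + ΣF_rep = (-1.4171,6.2380)
p' = p + 1/8·F = (0.8229,-7.2203)

Fx=-1.4171 Fy=6.2380 x'=0.8229 y'=-7.2203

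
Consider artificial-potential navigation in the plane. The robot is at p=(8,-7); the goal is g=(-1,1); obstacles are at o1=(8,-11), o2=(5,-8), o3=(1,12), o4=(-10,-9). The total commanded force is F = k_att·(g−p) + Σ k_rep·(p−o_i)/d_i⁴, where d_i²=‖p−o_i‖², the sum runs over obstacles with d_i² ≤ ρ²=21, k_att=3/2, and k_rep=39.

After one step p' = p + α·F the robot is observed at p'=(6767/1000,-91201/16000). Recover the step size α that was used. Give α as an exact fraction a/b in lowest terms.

α = 1/10

F_att = 3/2·(g−p) = 3/2·(-9,8) = (-13.5000,12.0000)
o1: d²=16 ≤ ρ²=21; F_rep = 39·(0,4)/16² = (0.0000,0.6094)
o2: d²=10 ≤ ρ²=21; F_rep = 39·(3,1)/10² = (1.1700,0.3900)
o3: d²=410 > ρ²=21 → inactive
o4: d²=328 > ρ²=21 → inactive
F = F_att + ΣF_rep = (-12.3300,12.9994)
Δp = p'−p = (-1.2330,1.2999); α = Δx/Fx = (-1233/1000) / (-1233/100) = 1/10
check: Δy/Fy = (20799/16000) / (20799/1600) = 1/10 ✓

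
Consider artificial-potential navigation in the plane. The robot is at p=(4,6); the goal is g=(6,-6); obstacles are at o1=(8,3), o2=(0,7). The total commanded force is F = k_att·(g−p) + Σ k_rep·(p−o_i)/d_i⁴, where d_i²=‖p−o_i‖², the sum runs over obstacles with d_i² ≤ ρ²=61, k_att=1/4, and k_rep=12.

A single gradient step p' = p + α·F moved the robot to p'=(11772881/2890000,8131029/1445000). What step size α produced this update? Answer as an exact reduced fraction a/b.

F_att = 1/4·(g−p) = 1/4·(2,-12) = (0.5000,-3.0000)
o1: d²=25 ≤ ρ²=61; F_rep = 12·(-4,3)/25² = (-0.0768,0.0576)
o2: d²=17 ≤ ρ²=61; F_rep = 12·(4,-1)/17² = (0.1661,-0.0415)
F = F_att + ΣF_rep = (0.5893,-2.9839)
Δp = p'−p = (0.0737,-0.3730); α = Δx/Fx = (212881/2890000) / (212881/361250) = 1/8
check: Δy/Fy = (-538971/1445000) / (-538971/180625) = 1/8 ✓

α = 1/8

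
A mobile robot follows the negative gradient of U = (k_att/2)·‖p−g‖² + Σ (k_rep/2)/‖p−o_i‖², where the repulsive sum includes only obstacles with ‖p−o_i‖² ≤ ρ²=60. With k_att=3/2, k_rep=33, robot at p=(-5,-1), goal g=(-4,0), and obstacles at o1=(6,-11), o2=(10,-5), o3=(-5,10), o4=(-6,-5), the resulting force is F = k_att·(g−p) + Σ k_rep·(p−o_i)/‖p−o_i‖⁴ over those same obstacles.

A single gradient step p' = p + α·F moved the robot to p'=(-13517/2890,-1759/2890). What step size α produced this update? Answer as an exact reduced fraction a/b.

F_att = 3/2·(g−p) = 3/2·(1,1) = (1.5000,1.5000)
o1: d²=221 > ρ²=60 → inactive
o2: d²=241 > ρ²=60 → inactive
o3: d²=121 > ρ²=60 → inactive
o4: d²=17 ≤ ρ²=60; F_rep = 33·(1,4)/17² = (0.1142,0.4567)
F = F_att + ΣF_rep = (1.6142,1.9567)
Δp = p'−p = (0.3228,0.3913); α = Δx/Fx = (933/2890) / (933/578) = 1/5
check: Δy/Fy = (1131/2890) / (1131/578) = 1/5 ✓

α = 1/5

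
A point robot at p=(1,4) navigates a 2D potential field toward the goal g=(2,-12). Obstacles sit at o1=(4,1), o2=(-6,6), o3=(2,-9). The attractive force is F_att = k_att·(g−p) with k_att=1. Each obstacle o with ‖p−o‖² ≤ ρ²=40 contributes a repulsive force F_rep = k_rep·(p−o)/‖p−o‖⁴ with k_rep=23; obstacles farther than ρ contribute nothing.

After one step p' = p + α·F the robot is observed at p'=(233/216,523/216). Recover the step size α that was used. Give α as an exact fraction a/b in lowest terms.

α = 1/10

F_att = 1·(g−p) = 1·(1,-16) = (1.0000,-16.0000)
o1: d²=18 ≤ ρ²=40; F_rep = 23·(-3,3)/18² = (-0.2130,0.2130)
o2: d²=53 > ρ²=40 → inactive
o3: d²=170 > ρ²=40 → inactive
F = F_att + ΣF_rep = (0.7870,-15.7870)
Δp = p'−p = (0.0787,-1.5787); α = Δx/Fx = (17/216) / (85/108) = 1/10
check: Δy/Fy = (-341/216) / (-1705/108) = 1/10 ✓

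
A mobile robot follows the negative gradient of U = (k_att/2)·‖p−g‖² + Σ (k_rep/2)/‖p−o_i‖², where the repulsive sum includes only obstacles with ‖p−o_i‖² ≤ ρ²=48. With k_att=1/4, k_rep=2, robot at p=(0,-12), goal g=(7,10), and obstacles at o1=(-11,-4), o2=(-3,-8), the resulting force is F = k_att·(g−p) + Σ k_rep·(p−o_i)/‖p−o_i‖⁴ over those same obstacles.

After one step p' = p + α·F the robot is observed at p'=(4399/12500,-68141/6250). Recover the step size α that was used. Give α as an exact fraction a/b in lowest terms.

α = 1/5

F_att = 1/4·(g−p) = 1/4·(7,22) = (1.7500,5.5000)
o1: d²=185 > ρ²=48 → inactive
o2: d²=25 ≤ ρ²=48; F_rep = 2·(3,-4)/25² = (0.0096,-0.0128)
F = F_att + ΣF_rep = (1.7596,5.4872)
Δp = p'−p = (0.3519,1.0974); α = Δx/Fx = (4399/12500) / (4399/2500) = 1/5
check: Δy/Fy = (6859/6250) / (6859/1250) = 1/5 ✓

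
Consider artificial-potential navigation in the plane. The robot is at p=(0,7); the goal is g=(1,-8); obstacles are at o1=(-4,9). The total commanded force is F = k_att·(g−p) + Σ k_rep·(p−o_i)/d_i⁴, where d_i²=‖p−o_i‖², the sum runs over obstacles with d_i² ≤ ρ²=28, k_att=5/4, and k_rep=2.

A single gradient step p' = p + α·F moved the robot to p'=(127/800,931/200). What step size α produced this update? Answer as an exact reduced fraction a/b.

α = 1/8

F_att = 5/4·(g−p) = 5/4·(1,-15) = (1.2500,-18.7500)
o1: d²=20 ≤ ρ²=28; F_rep = 2·(4,-2)/20² = (0.0200,-0.0100)
F = F_att + ΣF_rep = (1.2700,-18.7600)
Δp = p'−p = (0.1588,-2.3450); α = Δx/Fx = (127/800) / (127/100) = 1/8
check: Δy/Fy = (-469/200) / (-469/25) = 1/8 ✓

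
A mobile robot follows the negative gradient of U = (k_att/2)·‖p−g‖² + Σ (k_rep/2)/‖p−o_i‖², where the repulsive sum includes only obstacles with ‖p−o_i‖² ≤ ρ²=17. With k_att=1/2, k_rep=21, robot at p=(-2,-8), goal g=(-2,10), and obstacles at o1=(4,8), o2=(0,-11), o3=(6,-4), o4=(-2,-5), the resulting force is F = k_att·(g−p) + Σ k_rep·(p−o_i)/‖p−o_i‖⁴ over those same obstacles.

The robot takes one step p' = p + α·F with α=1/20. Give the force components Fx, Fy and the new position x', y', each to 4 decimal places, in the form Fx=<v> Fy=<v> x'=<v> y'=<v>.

F_att = 1/2·(g−p) = 1/2·(0,18) = (0.0000,9.0000)
o1: d²=292 > ρ²=17 → inactive
o2: d²=13 ≤ ρ²=17; F_rep = 21·(-2,3)/13² = (-0.2485,0.3728)
o3: d²=80 > ρ²=17 → inactive
o4: d²=9 ≤ ρ²=17; F_rep = 21·(0,-3)/9² = (0.0000,-0.7778)
F = F_att + ΣF_rep = (-0.2485,8.5950)
p' = p + 1/20·F = (-2.0124,-7.5702)

Fx=-0.2485 Fy=8.5950 x'=-2.0124 y'=-7.5702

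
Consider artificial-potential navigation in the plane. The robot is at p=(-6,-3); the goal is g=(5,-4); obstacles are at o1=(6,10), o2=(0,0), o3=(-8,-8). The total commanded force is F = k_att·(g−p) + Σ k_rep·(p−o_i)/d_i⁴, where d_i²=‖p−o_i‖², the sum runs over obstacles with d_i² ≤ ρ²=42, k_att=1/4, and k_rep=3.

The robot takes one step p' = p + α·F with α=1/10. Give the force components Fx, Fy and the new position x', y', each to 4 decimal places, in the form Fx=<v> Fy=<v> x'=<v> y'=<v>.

Fx=2.7571 Fy=-0.2322 x'=-5.7243 y'=-3.0232

F_att = 1/4·(g−p) = 1/4·(11,-1) = (2.7500,-0.2500)
o1: d²=313 > ρ²=42 → inactive
o2: d²=45 > ρ²=42 → inactive
o3: d²=29 ≤ ρ²=42; F_rep = 3·(2,5)/29² = (0.0071,0.0178)
F = F_att + ΣF_rep = (2.7571,-0.2322)
p' = p + 1/10·F = (-5.7243,-3.0232)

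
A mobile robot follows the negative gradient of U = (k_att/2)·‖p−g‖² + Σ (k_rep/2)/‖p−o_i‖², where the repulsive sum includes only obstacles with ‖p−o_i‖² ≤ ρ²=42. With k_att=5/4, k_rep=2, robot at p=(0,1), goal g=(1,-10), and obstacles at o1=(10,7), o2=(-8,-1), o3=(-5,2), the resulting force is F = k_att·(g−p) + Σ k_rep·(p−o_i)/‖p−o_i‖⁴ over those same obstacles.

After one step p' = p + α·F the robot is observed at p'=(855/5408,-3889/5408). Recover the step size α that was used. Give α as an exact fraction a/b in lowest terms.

F_att = 5/4·(g−p) = 5/4·(1,-11) = (1.2500,-13.7500)
o1: d²=136 > ρ²=42 → inactive
o2: d²=68 > ρ²=42 → inactive
o3: d²=26 ≤ ρ²=42; F_rep = 2·(5,-1)/26² = (0.0148,-0.0030)
F = F_att + ΣF_rep = (1.2648,-13.7530)
Δp = p'−p = (0.1581,-1.7191); α = Δx/Fx = (855/5408) / (855/676) = 1/8
check: Δy/Fy = (-9297/5408) / (-9297/676) = 1/8 ✓

α = 1/8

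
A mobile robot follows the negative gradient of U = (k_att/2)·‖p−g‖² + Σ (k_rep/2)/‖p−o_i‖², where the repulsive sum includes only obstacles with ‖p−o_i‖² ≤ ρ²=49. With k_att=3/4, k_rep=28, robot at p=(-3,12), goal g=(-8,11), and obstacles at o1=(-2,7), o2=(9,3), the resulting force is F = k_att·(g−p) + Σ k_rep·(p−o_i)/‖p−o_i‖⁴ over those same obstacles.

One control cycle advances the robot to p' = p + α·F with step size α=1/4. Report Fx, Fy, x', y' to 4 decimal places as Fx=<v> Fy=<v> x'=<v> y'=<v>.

F_att = 3/4·(g−p) = 3/4·(-5,-1) = (-3.7500,-0.7500)
o1: d²=26 ≤ ρ²=49; F_rep = 28·(-1,5)/26² = (-0.0414,0.2071)
o2: d²=225 > ρ²=49 → inactive
F = F_att + ΣF_rep = (-3.7914,-0.5429)
p' = p + 1/4·F = (-3.9479,11.8643)

Fx=-3.7914 Fy=-0.5429 x'=-3.9479 y'=11.8643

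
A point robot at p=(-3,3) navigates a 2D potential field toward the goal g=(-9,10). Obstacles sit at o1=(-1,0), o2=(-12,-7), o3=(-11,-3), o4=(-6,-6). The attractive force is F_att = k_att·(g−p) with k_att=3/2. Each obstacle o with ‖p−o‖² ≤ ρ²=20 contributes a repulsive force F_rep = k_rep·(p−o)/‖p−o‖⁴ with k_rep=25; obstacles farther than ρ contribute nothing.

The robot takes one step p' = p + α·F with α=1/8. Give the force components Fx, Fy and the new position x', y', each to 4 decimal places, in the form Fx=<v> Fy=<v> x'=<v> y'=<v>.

F_att = 3/2·(g−p) = 3/2·(-6,7) = (-9.0000,10.5000)
o1: d²=13 ≤ ρ²=20; F_rep = 25·(-2,3)/13² = (-0.2959,0.4438)
o2: d²=181 > ρ²=20 → inactive
o3: d²=100 > ρ²=20 → inactive
o4: d²=90 > ρ²=20 → inactive
F = F_att + ΣF_rep = (-9.2959,10.9438)
p' = p + 1/8·F = (-4.1620,4.3680)

Fx=-9.2959 Fy=10.9438 x'=-4.1620 y'=4.3680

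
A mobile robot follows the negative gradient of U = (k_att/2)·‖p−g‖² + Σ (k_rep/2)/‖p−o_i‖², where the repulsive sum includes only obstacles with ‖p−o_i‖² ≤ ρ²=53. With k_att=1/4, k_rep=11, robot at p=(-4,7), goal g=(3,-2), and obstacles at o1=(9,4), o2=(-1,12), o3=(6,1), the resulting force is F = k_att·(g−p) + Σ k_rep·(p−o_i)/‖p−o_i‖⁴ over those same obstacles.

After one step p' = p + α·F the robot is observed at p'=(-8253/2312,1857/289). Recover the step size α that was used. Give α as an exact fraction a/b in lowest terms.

F_att = 1/4·(g−p) = 1/4·(7,-9) = (1.7500,-2.2500)
o1: d²=178 > ρ²=53 → inactive
o2: d²=34 ≤ ρ²=53; F_rep = 11·(-3,-5)/34² = (-0.0285,-0.0476)
o3: d²=136 > ρ²=53 → inactive
F = F_att + ΣF_rep = (1.7215,-2.2976)
Δp = p'−p = (0.4304,-0.5744); α = Δx/Fx = (995/2312) / (995/578) = 1/4
check: Δy/Fy = (-166/289) / (-664/289) = 1/4 ✓

α = 1/4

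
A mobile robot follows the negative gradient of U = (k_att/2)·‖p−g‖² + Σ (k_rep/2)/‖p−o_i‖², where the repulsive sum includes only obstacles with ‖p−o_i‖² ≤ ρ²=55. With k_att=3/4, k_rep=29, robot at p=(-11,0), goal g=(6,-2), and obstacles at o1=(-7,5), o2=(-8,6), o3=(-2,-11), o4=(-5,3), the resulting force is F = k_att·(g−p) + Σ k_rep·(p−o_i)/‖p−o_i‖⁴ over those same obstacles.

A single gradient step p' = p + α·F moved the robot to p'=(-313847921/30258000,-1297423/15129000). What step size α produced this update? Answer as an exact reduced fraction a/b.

α = 1/20

F_att = 3/4·(g−p) = 3/4·(17,-2) = (12.7500,-1.5000)
o1: d²=41 ≤ ρ²=55; F_rep = 29·(-4,-5)/41² = (-0.0690,-0.0863)
o2: d²=45 ≤ ρ²=55; F_rep = 29·(-3,-6)/45² = (-0.0430,-0.0859)
o3: d²=202 > ρ²=55 → inactive
o4: d²=45 ≤ ρ²=55; F_rep = 29·(-6,-3)/45² = (-0.0859,-0.0430)
F = F_att + ΣF_rep = (12.5521,-1.7151)
Δp = p'−p = (0.6276,-0.0858); α = Δx/Fx = (18990079/30258000) / (18990079/1512900) = 1/20
check: Δy/Fy = (-1297423/15129000) / (-1297423/756450) = 1/20 ✓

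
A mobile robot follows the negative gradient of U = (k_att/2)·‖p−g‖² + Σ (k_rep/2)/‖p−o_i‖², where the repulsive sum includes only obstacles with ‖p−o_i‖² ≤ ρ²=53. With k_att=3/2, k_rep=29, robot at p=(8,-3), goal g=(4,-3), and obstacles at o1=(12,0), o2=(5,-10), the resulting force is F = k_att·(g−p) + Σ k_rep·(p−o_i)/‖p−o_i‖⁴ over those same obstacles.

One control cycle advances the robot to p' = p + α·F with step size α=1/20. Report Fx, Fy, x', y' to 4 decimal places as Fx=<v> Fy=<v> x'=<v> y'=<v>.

F_att = 3/2·(g−p) = 3/2·(-4,0) = (-6.0000,0.0000)
o1: d²=25 ≤ ρ²=53; F_rep = 29·(-4,-3)/25² = (-0.1856,-0.1392)
o2: d²=58 > ρ²=53 → inactive
F = F_att + ΣF_rep = (-6.1856,-0.1392)
p' = p + 1/20·F = (7.6907,-3.0070)

Fx=-6.1856 Fy=-0.1392 x'=7.6907 y'=-3.0070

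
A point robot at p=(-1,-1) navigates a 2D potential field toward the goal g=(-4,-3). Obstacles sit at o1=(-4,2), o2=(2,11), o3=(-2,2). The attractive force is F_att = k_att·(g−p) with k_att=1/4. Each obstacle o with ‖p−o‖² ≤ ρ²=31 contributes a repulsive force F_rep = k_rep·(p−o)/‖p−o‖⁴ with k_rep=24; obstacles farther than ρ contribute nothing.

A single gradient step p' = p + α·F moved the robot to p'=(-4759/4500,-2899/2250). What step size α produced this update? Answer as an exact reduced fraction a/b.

F_att = 1/4·(g−p) = 1/4·(-3,-2) = (-0.7500,-0.5000)
o1: d²=18 ≤ ρ²=31; F_rep = 24·(3,-3)/18² = (0.2222,-0.2222)
o2: d²=153 > ρ²=31 → inactive
o3: d²=10 ≤ ρ²=31; F_rep = 24·(1,-3)/10² = (0.2400,-0.7200)
F = F_att + ΣF_rep = (-0.2878,-1.4422)
Δp = p'−p = (-0.0576,-0.2884); α = Δx/Fx = (-259/4500) / (-259/900) = 1/5
check: Δy/Fy = (-649/2250) / (-649/450) = 1/5 ✓

α = 1/5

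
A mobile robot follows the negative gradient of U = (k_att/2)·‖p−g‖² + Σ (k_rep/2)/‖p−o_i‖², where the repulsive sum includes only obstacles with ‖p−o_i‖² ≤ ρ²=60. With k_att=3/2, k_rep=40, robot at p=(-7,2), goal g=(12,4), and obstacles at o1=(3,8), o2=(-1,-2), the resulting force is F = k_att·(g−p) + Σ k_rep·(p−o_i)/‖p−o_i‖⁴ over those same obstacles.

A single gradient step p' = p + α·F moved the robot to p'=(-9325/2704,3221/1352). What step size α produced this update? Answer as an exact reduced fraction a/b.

α = 1/8

F_att = 3/2·(g−p) = 3/2·(19,2) = (28.5000,3.0000)
o1: d²=136 > ρ²=60 → inactive
o2: d²=52 ≤ ρ²=60; F_rep = 40·(-6,4)/52² = (-0.0888,0.0592)
F = F_att + ΣF_rep = (28.4112,3.0592)
Δp = p'−p = (3.5514,0.3824); α = Δx/Fx = (9603/2704) / (9603/338) = 1/8
check: Δy/Fy = (517/1352) / (517/169) = 1/8 ✓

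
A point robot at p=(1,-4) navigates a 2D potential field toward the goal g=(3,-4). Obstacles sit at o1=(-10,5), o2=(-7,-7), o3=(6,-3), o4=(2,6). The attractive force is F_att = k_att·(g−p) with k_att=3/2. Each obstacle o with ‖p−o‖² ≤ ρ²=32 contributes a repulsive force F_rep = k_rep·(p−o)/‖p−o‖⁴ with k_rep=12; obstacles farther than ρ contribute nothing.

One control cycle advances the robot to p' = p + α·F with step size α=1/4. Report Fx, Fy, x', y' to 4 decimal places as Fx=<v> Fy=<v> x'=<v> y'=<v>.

F_att = 3/2·(g−p) = 3/2·(2,0) = (3.0000,0.0000)
o1: d²=202 > ρ²=32 → inactive
o2: d²=73 > ρ²=32 → inactive
o3: d²=26 ≤ ρ²=32; F_rep = 12·(-5,-1)/26² = (-0.0888,-0.0178)
o4: d²=101 > ρ²=32 → inactive
F = F_att + ΣF_rep = (2.9112,-0.0178)
p' = p + 1/4·F = (1.7278,-4.0044)

Fx=2.9112 Fy=-0.0178 x'=1.7278 y'=-4.0044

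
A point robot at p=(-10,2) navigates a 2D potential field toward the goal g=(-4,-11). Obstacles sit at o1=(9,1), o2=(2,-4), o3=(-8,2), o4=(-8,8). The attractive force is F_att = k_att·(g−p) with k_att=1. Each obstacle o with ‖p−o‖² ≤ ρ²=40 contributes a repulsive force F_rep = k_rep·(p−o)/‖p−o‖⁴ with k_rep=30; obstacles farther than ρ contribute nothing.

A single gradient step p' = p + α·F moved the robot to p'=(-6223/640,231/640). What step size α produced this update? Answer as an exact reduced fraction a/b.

α = 1/8

F_att = 1·(g−p) = 1·(6,-13) = (6.0000,-13.0000)
o1: d²=362 > ρ²=40 → inactive
o2: d²=180 > ρ²=40 → inactive
o3: d²=4 ≤ ρ²=40; F_rep = 30·(-2,0)/4² = (-3.7500,0.0000)
o4: d²=40 ≤ ρ²=40; F_rep = 30·(-2,-6)/40² = (-0.0375,-0.1125)
F = F_att + ΣF_rep = (2.2125,-13.1125)
Δp = p'−p = (0.2766,-1.6391); α = Δx/Fx = (177/640) / (177/80) = 1/8
check: Δy/Fy = (-1049/640) / (-1049/80) = 1/8 ✓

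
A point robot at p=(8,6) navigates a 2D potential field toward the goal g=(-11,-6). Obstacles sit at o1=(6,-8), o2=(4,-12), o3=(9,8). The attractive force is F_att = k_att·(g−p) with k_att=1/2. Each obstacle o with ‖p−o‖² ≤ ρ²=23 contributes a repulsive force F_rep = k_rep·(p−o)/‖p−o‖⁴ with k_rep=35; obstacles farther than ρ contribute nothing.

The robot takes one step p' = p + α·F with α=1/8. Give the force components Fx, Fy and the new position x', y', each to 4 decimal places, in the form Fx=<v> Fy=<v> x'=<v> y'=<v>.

F_att = 1/2·(g−p) = 1/2·(-19,-12) = (-9.5000,-6.0000)
o1: d²=200 > ρ²=23 → inactive
o2: d²=340 > ρ²=23 → inactive
o3: d²=5 ≤ ρ²=23; F_rep = 35·(-1,-2)/5² = (-1.4000,-2.8000)
F = F_att + ΣF_rep = (-10.9000,-8.8000)
p' = p + 1/8·F = (6.6375,4.9000)

Fx=-10.9000 Fy=-8.8000 x'=6.6375 y'=4.9000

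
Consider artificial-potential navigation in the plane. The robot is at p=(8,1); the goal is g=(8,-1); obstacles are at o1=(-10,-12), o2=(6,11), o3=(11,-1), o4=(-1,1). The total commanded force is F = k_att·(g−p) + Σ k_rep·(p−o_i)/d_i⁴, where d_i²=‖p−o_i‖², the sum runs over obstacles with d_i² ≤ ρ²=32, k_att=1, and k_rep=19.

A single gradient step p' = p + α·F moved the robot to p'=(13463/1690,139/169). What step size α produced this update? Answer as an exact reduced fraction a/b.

α = 1/10

F_att = 1·(g−p) = 1·(0,-2) = (0.0000,-2.0000)
o1: d²=493 > ρ²=32 → inactive
o2: d²=104 > ρ²=32 → inactive
o3: d²=13 ≤ ρ²=32; F_rep = 19·(-3,2)/13² = (-0.3373,0.2249)
o4: d²=81 > ρ²=32 → inactive
F = F_att + ΣF_rep = (-0.3373,-1.7751)
Δp = p'−p = (-0.0337,-0.1775); α = Δx/Fx = (-57/1690) / (-57/169) = 1/10
check: Δy/Fy = (-30/169) / (-300/169) = 1/10 ✓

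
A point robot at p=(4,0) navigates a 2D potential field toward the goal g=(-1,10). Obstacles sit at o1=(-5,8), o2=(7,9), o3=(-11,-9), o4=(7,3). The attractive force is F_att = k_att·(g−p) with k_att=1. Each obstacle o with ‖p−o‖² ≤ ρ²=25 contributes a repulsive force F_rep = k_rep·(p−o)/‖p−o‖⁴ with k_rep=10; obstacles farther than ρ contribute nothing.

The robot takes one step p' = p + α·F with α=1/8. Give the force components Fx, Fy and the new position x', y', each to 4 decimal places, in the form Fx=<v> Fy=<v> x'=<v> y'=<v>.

F_att = 1·(g−p) = 1·(-5,10) = (-5.0000,10.0000)
o1: d²=145 > ρ²=25 → inactive
o2: d²=90 > ρ²=25 → inactive
o3: d²=306 > ρ²=25 → inactive
o4: d²=18 ≤ ρ²=25; F_rep = 10·(-3,-3)/18² = (-0.0926,-0.0926)
F = F_att + ΣF_rep = (-5.0926,9.9074)
p' = p + 1/8·F = (3.3634,1.2384)

Fx=-5.0926 Fy=9.9074 x'=3.3634 y'=1.2384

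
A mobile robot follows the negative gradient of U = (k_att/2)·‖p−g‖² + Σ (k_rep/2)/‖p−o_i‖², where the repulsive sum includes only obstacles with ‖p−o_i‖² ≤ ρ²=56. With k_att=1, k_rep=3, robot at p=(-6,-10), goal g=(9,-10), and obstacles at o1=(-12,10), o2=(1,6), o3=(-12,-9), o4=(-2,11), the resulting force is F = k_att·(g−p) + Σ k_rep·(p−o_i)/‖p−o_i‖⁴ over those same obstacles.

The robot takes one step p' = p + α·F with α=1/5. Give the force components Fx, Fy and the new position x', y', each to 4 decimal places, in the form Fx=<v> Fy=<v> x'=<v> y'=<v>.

Fx=15.0131 Fy=-0.0022 x'=-2.9974 y'=-10.0004

F_att = 1·(g−p) = 1·(15,0) = (15.0000,0.0000)
o1: d²=436 > ρ²=56 → inactive
o2: d²=305 > ρ²=56 → inactive
o3: d²=37 ≤ ρ²=56; F_rep = 3·(6,-1)/37² = (0.0131,-0.0022)
o4: d²=457 > ρ²=56 → inactive
F = F_att + ΣF_rep = (15.0131,-0.0022)
p' = p + 1/5·F = (-2.9974,-10.0004)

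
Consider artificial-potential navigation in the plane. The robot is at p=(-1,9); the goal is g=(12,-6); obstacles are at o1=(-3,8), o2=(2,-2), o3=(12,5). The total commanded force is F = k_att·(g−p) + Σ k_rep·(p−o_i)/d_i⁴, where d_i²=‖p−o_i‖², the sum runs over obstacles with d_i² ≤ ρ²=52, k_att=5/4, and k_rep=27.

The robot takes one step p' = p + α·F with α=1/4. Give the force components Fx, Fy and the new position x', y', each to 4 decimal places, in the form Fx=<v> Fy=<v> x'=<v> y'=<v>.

F_att = 5/4·(g−p) = 5/4·(13,-15) = (16.2500,-18.7500)
o1: d²=5 ≤ ρ²=52; F_rep = 27·(2,1)/5² = (2.1600,1.0800)
o2: d²=130 > ρ²=52 → inactive
o3: d²=185 > ρ²=52 → inactive
F = F_att + ΣF_rep = (18.4100,-17.6700)
p' = p + 1/4·F = (3.6025,4.5825)

Fx=18.4100 Fy=-17.6700 x'=3.6025 y'=4.5825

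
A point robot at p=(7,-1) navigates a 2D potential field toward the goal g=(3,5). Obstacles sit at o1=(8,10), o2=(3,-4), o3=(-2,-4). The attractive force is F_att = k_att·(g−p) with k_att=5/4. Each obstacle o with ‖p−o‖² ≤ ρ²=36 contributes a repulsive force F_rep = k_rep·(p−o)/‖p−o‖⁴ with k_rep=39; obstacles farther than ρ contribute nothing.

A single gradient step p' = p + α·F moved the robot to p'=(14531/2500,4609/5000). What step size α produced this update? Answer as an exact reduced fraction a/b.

α = 1/4

F_att = 5/4·(g−p) = 5/4·(-4,6) = (-5.0000,7.5000)
o1: d²=122 > ρ²=36 → inactive
o2: d²=25 ≤ ρ²=36; F_rep = 39·(4,3)/25² = (0.2496,0.1872)
o3: d²=90 > ρ²=36 → inactive
F = F_att + ΣF_rep = (-4.7504,7.6872)
Δp = p'−p = (-1.1876,1.9218); α = Δx/Fx = (-2969/2500) / (-2969/625) = 1/4
check: Δy/Fy = (9609/5000) / (9609/1250) = 1/4 ✓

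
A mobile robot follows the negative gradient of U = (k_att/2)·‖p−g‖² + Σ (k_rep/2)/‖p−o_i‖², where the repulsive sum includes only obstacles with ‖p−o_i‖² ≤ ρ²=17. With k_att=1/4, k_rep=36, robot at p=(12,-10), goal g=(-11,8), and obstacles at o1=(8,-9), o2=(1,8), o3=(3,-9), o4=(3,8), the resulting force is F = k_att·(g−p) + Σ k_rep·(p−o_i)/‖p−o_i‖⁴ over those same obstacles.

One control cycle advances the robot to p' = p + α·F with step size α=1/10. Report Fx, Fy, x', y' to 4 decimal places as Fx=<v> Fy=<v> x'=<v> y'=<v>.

Fx=-5.2517 Fy=4.3754 x'=11.4748 y'=-9.5625

F_att = 1/4·(g−p) = 1/4·(-23,18) = (-5.7500,4.5000)
o1: d²=17 ≤ ρ²=17; F_rep = 36·(4,-1)/17² = (0.4983,-0.1246)
o2: d²=445 > ρ²=17 → inactive
o3: d²=82 > ρ²=17 → inactive
o4: d²=405 > ρ²=17 → inactive
F = F_att + ΣF_rep = (-5.2517,4.3754)
p' = p + 1/10·F = (11.4748,-9.5625)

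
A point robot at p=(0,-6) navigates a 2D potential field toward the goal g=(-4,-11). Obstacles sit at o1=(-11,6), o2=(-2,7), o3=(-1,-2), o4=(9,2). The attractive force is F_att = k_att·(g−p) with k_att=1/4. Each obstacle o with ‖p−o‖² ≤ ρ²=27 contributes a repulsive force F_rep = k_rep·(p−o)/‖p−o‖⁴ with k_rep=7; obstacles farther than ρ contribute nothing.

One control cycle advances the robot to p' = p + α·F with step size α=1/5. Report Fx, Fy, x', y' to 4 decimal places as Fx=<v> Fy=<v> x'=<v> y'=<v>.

Fx=-0.9758 Fy=-1.3469 x'=-0.1952 y'=-6.2694

F_att = 1/4·(g−p) = 1/4·(-4,-5) = (-1.0000,-1.2500)
o1: d²=265 > ρ²=27 → inactive
o2: d²=173 > ρ²=27 → inactive
o3: d²=17 ≤ ρ²=27; F_rep = 7·(1,-4)/17² = (0.0242,-0.0969)
o4: d²=145 > ρ²=27 → inactive
F = F_att + ΣF_rep = (-0.9758,-1.3469)
p' = p + 1/5·F = (-0.1952,-6.2694)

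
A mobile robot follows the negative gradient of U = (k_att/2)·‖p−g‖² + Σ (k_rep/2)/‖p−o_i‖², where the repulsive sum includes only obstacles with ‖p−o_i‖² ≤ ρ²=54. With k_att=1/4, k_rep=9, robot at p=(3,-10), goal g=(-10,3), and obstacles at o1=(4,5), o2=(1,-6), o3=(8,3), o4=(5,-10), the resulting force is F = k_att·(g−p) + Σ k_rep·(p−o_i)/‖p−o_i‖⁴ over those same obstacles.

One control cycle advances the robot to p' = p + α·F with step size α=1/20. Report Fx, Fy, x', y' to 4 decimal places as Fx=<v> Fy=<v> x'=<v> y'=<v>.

F_att = 1/4·(g−p) = 1/4·(-13,13) = (-3.2500,3.2500)
o1: d²=226 > ρ²=54 → inactive
o2: d²=20 ≤ ρ²=54; F_rep = 9·(2,-4)/20² = (0.0450,-0.0900)
o3: d²=194 > ρ²=54 → inactive
o4: d²=4 ≤ ρ²=54; F_rep = 9·(-2,0)/4² = (-1.1250,0.0000)
F = F_att + ΣF_rep = (-4.3300,3.1600)
p' = p + 1/20·F = (2.7835,-9.8420)

Fx=-4.3300 Fy=3.1600 x'=2.7835 y'=-9.8420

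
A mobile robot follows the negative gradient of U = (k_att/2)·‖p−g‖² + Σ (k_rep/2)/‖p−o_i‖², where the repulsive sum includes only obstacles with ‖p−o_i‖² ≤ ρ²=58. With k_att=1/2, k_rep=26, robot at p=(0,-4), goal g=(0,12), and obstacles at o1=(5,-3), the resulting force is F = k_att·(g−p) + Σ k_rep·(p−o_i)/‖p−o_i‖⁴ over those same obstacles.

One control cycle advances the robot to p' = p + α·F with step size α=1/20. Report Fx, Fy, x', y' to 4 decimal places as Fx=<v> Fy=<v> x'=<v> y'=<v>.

F_att = 1/2·(g−p) = 1/2·(0,16) = (0.0000,8.0000)
o1: d²=26 ≤ ρ²=58; F_rep = 26·(-5,-1)/26² = (-0.1923,-0.0385)
F = F_att + ΣF_rep = (-0.1923,7.9615)
p' = p + 1/20·F = (-0.0096,-3.6019)

Fx=-0.1923 Fy=7.9615 x'=-0.0096 y'=-3.6019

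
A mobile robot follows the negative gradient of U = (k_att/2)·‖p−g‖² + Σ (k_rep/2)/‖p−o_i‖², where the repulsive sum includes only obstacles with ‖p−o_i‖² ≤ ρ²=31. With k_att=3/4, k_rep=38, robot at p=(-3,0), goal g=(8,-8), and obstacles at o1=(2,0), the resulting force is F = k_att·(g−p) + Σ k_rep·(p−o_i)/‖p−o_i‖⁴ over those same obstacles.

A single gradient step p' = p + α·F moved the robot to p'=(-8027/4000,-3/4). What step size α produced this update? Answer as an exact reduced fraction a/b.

F_att = 3/4·(g−p) = 3/4·(11,-8) = (8.2500,-6.0000)
o1: d²=25 ≤ ρ²=31; F_rep = 38·(-5,0)/25² = (-0.3040,0.0000)
F = F_att + ΣF_rep = (7.9460,-6.0000)
Δp = p'−p = (0.9932,-0.7500); α = Δx/Fx = (3973/4000) / (3973/500) = 1/8
check: Δy/Fy = (-3/4) / (-6) = 1/8 ✓

α = 1/8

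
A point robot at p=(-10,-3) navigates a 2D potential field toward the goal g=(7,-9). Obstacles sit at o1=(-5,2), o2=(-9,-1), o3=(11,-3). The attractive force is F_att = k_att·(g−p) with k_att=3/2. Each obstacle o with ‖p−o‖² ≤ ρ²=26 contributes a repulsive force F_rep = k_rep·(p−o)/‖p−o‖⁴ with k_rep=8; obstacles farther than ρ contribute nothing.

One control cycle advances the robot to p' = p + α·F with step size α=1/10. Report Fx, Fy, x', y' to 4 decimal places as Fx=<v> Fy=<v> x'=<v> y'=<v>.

F_att = 3/2·(g−p) = 3/2·(17,-6) = (25.5000,-9.0000)
o1: d²=50 > ρ²=26 → inactive
o2: d²=5 ≤ ρ²=26; F_rep = 8·(-1,-2)/5² = (-0.3200,-0.6400)
o3: d²=441 > ρ²=26 → inactive
F = F_att + ΣF_rep = (25.1800,-9.6400)
p' = p + 1/10·F = (-7.4820,-3.9640)

Fx=25.1800 Fy=-9.6400 x'=-7.4820 y'=-3.9640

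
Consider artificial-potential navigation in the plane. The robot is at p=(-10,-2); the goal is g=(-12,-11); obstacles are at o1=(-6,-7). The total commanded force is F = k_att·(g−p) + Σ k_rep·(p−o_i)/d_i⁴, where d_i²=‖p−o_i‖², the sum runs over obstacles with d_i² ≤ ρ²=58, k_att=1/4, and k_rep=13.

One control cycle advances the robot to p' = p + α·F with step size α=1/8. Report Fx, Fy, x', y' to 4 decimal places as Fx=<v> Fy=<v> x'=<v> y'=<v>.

F_att = 1/4·(g−p) = 1/4·(-2,-9) = (-0.5000,-2.2500)
o1: d²=41 ≤ ρ²=58; F_rep = 13·(-4,5)/41² = (-0.0309,0.0387)
F = F_att + ΣF_rep = (-0.5309,-2.2113)
p' = p + 1/8·F = (-10.0664,-2.2764)

Fx=-0.5309 Fy=-2.2113 x'=-10.0664 y'=-2.2764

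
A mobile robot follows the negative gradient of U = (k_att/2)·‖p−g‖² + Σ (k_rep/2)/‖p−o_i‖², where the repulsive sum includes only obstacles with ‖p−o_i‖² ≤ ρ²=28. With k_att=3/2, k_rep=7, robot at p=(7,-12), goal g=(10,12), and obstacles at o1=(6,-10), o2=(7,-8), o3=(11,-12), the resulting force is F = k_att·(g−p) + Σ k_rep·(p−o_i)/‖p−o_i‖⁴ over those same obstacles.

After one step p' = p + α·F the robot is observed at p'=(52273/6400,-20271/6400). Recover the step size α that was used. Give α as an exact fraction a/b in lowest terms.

α = 1/4

F_att = 3/2·(g−p) = 3/2·(3,24) = (4.5000,36.0000)
o1: d²=5 ≤ ρ²=28; F_rep = 7·(1,-2)/5² = (0.2800,-0.5600)
o2: d²=16 ≤ ρ²=28; F_rep = 7·(0,-4)/16² = (0.0000,-0.1094)
o3: d²=16 ≤ ρ²=28; F_rep = 7·(-4,0)/16² = (-0.1094,0.0000)
F = F_att + ΣF_rep = (4.6706,35.3306)
Δp = p'−p = (1.1677,8.8327); α = Δx/Fx = (7473/6400) / (7473/1600) = 1/4
check: Δy/Fy = (56529/6400) / (56529/1600) = 1/4 ✓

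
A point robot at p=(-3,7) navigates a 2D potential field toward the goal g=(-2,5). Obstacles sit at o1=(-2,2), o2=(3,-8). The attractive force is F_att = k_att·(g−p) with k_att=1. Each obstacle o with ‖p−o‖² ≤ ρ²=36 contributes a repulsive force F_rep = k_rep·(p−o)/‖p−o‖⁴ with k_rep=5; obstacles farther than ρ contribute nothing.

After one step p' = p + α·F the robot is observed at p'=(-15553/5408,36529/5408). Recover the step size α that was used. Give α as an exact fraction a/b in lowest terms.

α = 1/8

F_att = 1·(g−p) = 1·(1,-2) = (1.0000,-2.0000)
o1: d²=26 ≤ ρ²=36; F_rep = 5·(-1,5)/26² = (-0.0074,0.0370)
o2: d²=261 > ρ²=36 → inactive
F = F_att + ΣF_rep = (0.9926,-1.9630)
Δp = p'−p = (0.1241,-0.2454); α = Δx/Fx = (671/5408) / (671/676) = 1/8
check: Δy/Fy = (-1327/5408) / (-1327/676) = 1/8 ✓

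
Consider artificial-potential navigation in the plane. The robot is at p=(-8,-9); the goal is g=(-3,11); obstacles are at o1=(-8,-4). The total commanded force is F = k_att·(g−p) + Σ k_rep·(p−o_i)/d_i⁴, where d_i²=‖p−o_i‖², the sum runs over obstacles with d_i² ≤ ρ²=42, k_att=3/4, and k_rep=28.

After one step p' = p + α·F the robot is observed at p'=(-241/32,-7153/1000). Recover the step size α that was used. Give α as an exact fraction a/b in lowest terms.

α = 1/8

F_att = 3/4·(g−p) = 3/4·(5,20) = (3.7500,15.0000)
o1: d²=25 ≤ ρ²=42; F_rep = 28·(0,-5)/25² = (0.0000,-0.2240)
F = F_att + ΣF_rep = (3.7500,14.7760)
Δp = p'−p = (0.4688,1.8470); α = Δx/Fx = (15/32) / (15/4) = 1/8
check: Δy/Fy = (1847/1000) / (1847/125) = 1/8 ✓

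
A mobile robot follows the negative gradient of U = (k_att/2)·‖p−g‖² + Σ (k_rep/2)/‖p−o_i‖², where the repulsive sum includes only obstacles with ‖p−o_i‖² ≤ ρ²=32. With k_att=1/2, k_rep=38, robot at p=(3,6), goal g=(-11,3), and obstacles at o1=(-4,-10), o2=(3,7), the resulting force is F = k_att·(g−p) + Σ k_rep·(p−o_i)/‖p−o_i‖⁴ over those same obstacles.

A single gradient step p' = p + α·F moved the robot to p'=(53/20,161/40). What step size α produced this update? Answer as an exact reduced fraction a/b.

F_att = 1/2·(g−p) = 1/2·(-14,-3) = (-7.0000,-1.5000)
o1: d²=305 > ρ²=32 → inactive
o2: d²=1 ≤ ρ²=32; F_rep = 38·(0,-1)/1² = (0.0000,-38.0000)
F = F_att + ΣF_rep = (-7.0000,-39.5000)
Δp = p'−p = (-0.3500,-1.9750); α = Δx/Fx = (-7/20) / (-7) = 1/20
check: Δy/Fy = (-79/40) / (-79/2) = 1/20 ✓

α = 1/20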